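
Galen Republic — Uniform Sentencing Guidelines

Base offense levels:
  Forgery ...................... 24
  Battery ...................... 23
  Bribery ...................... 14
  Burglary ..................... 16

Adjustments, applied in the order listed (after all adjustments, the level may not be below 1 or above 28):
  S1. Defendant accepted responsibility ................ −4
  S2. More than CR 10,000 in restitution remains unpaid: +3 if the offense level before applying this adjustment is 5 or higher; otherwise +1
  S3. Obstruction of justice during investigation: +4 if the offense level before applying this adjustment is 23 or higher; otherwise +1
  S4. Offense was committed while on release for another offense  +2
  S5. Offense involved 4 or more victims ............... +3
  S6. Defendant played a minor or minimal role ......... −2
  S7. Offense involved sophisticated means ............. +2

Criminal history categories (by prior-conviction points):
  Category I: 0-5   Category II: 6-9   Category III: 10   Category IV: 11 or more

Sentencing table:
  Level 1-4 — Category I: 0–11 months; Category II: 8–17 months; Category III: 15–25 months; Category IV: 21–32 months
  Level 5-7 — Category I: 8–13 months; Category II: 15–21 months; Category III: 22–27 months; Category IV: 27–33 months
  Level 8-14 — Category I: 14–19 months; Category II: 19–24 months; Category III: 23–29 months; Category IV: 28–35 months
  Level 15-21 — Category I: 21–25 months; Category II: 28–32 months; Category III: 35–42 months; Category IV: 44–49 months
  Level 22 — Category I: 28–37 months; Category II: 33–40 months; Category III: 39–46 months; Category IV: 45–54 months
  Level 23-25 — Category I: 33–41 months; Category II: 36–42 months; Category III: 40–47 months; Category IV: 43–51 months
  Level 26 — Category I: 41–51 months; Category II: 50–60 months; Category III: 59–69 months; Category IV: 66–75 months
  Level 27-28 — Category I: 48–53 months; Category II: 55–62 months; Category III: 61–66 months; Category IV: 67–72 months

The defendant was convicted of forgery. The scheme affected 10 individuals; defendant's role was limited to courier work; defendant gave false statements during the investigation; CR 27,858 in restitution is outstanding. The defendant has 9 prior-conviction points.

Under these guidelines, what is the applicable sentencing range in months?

55-62 months

Base offense level for forgery: 24.
S1 does not apply.
S2 applies (level before this adjustment is 24 ≥ 5, so +3): 24 + 3 = 27.
S3 applies (level before this adjustment is 27 ≥ 23, so +4): 27 + 4 = 31.
S4 does not apply.
S5 applies: 31 + 3 = 34.
S6 applies: 34 − 2 = 32.
Level 32 exceeds the maximum of 28; capped at 28.
Final offense level: 28.
Criminal history: 9 prior points → Category II (6-9).
Level 28 falls in the 27-28 band.
Grid: Level 27-28 × Category II = 55-62 months.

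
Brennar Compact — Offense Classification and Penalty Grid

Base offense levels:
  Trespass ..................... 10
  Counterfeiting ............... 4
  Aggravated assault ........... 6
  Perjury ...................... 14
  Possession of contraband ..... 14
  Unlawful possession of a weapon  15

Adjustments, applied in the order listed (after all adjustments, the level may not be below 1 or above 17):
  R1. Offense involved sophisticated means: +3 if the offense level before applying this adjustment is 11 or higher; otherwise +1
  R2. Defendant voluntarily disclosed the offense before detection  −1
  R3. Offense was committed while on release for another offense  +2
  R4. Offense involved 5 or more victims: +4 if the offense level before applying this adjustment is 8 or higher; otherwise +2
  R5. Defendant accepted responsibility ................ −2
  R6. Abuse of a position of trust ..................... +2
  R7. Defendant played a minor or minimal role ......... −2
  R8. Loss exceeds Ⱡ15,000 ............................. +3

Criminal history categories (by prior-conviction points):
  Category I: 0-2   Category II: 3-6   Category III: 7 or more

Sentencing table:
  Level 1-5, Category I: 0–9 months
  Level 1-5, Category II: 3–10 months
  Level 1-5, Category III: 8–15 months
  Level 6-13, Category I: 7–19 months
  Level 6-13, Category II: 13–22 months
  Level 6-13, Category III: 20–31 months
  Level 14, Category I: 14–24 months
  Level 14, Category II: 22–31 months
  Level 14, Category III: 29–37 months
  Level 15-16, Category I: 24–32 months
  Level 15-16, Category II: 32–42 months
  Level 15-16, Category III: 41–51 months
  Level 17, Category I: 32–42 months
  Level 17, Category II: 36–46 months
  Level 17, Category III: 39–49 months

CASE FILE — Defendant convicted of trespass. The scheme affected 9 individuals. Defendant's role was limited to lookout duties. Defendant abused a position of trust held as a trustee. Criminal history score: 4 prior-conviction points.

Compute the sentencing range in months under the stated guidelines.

Base offense level for trespass: 10.
R1 does not apply.
R2 does not apply.
R4 applies (level before this adjustment is 10 ≥ 8, so +4): 10 + 4 = 14.
R6 applies: 14 + 2 = 16.
R7 applies: 16 − 2 = 14.
Final offense level: 14.
Criminal history: 4 prior points → Category II (3-6).
Level 14 falls in the 14 band.
Grid: Level 14 × Category II = 22-31 months.

22-31 months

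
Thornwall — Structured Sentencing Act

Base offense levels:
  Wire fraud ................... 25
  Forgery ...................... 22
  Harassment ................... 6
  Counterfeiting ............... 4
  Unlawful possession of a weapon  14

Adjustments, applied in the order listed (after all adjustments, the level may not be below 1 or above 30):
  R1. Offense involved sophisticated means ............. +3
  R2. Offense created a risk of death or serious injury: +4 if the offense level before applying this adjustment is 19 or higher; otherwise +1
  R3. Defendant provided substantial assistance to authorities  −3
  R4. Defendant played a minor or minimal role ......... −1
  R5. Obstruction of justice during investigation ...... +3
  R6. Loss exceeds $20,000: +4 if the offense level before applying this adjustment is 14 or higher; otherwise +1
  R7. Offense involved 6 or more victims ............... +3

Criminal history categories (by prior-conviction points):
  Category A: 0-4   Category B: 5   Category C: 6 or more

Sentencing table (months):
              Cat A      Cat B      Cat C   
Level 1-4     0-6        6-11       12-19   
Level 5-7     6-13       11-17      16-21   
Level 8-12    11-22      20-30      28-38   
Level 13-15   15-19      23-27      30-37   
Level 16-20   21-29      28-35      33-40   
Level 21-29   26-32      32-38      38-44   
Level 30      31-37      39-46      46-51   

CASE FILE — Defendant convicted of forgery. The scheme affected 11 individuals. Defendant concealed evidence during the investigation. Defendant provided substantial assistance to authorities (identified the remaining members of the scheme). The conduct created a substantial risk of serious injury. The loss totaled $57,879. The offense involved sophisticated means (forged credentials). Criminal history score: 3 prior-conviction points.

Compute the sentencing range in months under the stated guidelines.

Base offense level for forgery: 22.
R1 applies: 22 + 3 = 25.
R2 applies (level before this adjustment is 25 ≥ 19, so +4): 25 + 4 = 29.
R3 applies: 29 − 3 = 26.
R5 applies: 26 + 3 = 29.
R6 applies (level before this adjustment is 29 ≥ 14, so +4): 29 + 4 = 33.
R7 applies: 33 + 3 = 36.
Level 36 exceeds the maximum of 30; capped at 30.
Final offense level: 30.
Criminal history: 3 prior points → Category A (0-4).
Level 30 falls in the 30 band.
Grid: Level 30 × Category A = 31-37 months.

31-37 months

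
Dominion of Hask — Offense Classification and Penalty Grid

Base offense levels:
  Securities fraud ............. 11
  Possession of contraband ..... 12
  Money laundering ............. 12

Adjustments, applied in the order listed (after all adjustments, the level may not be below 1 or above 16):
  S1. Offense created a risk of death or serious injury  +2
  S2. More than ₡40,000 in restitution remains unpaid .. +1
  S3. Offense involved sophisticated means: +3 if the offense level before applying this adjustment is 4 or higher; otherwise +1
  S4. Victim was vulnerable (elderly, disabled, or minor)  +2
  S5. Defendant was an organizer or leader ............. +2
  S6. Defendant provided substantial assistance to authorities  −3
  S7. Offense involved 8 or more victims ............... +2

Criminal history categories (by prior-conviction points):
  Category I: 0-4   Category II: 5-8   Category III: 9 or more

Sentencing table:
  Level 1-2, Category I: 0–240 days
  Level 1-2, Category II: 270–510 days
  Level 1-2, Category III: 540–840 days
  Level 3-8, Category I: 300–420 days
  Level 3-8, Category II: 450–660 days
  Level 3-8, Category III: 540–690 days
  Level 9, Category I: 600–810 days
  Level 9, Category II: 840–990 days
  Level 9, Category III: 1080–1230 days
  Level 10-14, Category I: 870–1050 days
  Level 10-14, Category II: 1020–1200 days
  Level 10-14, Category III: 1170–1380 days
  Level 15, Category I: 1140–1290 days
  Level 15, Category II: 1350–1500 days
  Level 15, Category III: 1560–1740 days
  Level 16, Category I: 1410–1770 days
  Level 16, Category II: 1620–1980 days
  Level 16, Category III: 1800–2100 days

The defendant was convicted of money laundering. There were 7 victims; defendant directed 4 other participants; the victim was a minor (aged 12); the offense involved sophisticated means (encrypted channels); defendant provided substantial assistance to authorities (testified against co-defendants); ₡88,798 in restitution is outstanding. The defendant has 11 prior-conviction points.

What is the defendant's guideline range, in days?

Base offense level for money laundering: 12.
S1 does not apply.
S2 applies: 12 + 1 = 13.
S3 applies (level before this adjustment is 13 ≥ 4, so +3): 13 + 3 = 16.
S4 applies: 16 + 2 = 18.
S5 applies: 18 + 2 = 20.
S6 applies: 20 − 3 = 17.
S7 does not apply.
Level 17 exceeds the maximum of 16; capped at 16.
Final offense level: 16.
Criminal history: 11 prior points → Category III (9+).
Level 16 falls in the 16 band.
Grid: Level 16 × Category III = 1800-2100 days.

1800-2100 days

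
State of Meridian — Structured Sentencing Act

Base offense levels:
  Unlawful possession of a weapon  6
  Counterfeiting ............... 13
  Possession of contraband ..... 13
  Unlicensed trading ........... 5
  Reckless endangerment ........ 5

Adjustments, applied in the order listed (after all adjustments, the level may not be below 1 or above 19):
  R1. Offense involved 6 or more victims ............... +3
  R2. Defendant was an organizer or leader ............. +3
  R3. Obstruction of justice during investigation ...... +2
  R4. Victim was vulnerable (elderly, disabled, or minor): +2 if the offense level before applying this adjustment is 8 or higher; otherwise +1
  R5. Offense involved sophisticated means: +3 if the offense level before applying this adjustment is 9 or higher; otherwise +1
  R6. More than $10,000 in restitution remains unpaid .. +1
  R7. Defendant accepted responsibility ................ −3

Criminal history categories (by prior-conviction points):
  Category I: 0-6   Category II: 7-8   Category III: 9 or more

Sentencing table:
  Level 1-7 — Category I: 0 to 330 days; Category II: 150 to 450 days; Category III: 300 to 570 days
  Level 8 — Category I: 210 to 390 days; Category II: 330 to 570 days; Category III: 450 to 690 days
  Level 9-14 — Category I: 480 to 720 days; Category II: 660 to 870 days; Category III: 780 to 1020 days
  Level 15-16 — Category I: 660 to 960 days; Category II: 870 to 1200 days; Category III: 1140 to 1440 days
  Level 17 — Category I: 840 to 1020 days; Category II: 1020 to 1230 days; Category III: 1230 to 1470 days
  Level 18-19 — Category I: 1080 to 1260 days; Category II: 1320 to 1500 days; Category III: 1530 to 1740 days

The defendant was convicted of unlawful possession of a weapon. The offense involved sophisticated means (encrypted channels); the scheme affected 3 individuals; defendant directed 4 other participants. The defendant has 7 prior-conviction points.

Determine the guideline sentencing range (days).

660-870 days

Base offense level for unlawful possession of a weapon: 6.
R2 applies: 6 + 3 = 9.
R4 does not apply.
R5 applies (level before this adjustment is 9 ≥ 9, so +3): 9 + 3 = 12.
R7 does not apply.
Final offense level: 12.
Criminal history: 7 prior points → Category II (7-8).
Level 12 falls in the 9-14 band.
Grid: Level 9-14 × Category II = 660-870 days.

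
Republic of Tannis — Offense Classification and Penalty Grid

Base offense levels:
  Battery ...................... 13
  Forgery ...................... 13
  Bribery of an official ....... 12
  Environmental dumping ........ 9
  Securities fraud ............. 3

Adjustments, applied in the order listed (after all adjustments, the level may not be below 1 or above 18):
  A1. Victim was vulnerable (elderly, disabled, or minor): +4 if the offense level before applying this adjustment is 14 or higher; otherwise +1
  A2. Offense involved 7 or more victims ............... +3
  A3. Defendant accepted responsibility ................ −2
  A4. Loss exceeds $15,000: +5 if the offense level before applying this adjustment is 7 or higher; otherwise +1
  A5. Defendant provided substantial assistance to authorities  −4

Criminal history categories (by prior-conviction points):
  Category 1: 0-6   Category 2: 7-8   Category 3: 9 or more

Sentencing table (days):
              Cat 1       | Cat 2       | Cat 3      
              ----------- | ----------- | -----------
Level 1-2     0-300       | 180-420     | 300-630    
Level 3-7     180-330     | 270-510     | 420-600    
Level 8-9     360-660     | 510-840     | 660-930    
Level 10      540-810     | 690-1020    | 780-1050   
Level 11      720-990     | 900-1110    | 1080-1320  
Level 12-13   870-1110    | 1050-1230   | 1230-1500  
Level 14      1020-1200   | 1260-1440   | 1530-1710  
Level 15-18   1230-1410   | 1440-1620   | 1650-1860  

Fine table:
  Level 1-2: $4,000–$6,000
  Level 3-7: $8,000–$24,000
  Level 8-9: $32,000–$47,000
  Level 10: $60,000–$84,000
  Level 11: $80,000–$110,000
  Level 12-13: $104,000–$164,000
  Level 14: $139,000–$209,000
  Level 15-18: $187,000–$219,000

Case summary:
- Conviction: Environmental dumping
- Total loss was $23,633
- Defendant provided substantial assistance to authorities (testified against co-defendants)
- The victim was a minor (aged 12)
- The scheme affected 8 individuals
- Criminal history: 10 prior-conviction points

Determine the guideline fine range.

$139,000–$209,000

Base offense level for environmental dumping: 9.
A1 applies (level before this adjustment is 9 < 14, so +1): 9 + 1 = 10.
A2 applies: 10 + 3 = 13.
A4 applies (level before this adjustment is 13 ≥ 7, so +5): 13 + 5 = 18.
A5 applies: 18 − 4 = 14.
Final offense level: 14.
Level 14 falls in the 14 band.
Fine table: Level 14 → $139,000–$209,000.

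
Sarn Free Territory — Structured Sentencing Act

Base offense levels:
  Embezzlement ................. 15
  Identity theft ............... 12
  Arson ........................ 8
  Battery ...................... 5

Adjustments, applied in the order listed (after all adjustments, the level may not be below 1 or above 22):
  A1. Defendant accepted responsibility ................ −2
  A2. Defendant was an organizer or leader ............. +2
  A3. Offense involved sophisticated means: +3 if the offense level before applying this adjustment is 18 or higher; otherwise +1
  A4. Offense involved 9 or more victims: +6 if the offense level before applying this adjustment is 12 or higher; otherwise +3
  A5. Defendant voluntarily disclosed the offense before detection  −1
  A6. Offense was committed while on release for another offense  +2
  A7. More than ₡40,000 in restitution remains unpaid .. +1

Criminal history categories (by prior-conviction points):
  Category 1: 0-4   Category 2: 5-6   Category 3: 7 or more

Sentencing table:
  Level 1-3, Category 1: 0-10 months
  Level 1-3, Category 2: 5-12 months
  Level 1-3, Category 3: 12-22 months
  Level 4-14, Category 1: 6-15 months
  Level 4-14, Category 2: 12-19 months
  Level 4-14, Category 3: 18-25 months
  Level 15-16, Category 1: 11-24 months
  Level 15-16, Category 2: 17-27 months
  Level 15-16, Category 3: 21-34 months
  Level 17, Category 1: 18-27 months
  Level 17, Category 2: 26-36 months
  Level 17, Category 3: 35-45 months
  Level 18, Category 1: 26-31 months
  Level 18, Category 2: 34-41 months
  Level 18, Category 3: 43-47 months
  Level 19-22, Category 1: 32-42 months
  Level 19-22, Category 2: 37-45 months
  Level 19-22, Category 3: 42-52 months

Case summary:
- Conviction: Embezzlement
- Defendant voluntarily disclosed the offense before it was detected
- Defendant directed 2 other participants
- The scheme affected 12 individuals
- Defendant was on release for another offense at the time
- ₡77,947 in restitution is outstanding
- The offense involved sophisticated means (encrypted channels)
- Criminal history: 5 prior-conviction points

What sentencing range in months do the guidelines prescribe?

37-45 months

Base offense level for embezzlement: 15.
A2 applies: 15 + 2 = 17.
A3 applies (level before this adjustment is 17 < 18, so +1): 17 + 1 = 18.
A4 applies (level before this adjustment is 18 ≥ 12, so +6): 18 + 6 = 24.
A5 applies: 24 − 1 = 23.
A6 applies: 23 + 2 = 25.
A7 applies: 25 + 1 = 26.
Level 26 exceeds the maximum of 22; capped at 22.
Final offense level: 22.
Criminal history: 5 prior points → Category 2 (5-6).
Level 22 falls in the 19-22 band.
Grid: Level 19-22 × Category 2 = 37-45 months.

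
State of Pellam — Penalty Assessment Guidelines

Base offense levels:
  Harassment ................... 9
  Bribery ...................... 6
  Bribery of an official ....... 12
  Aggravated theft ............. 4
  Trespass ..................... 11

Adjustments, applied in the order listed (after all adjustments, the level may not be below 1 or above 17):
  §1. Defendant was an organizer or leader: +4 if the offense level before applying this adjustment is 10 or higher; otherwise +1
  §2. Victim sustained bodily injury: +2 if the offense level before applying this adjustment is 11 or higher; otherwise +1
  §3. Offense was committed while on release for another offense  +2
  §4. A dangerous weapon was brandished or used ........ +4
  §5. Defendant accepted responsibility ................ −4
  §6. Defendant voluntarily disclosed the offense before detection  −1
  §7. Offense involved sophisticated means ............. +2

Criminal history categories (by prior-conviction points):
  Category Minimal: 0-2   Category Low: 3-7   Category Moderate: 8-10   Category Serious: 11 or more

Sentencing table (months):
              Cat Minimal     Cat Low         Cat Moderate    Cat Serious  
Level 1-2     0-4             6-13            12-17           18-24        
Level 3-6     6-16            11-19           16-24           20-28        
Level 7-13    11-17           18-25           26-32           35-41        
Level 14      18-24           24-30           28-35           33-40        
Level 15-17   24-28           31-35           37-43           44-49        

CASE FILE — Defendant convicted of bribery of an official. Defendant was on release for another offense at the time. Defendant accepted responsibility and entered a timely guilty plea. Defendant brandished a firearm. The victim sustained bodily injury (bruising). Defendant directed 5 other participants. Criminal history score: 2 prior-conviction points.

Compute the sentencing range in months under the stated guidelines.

24-28 months

Base offense level for bribery of an official: 12.
§1 applies (level before this adjustment is 12 ≥ 10, so +4): 12 + 4 = 16.
§2 applies (level before this adjustment is 16 ≥ 11, so +2): 16 + 2 = 18.
§3 applies: 18 + 2 = 20.
§4 applies: 20 + 4 = 24.
§5 applies: 24 − 4 = 20.
§6 does not apply.
Level 20 exceeds the maximum of 17; capped at 17.
Final offense level: 17.
Criminal history: 2 prior points → Category Minimal (0-2).
Level 17 falls in the 15-17 band.
Grid: Level 15-17 × Category Minimal = 24-28 months.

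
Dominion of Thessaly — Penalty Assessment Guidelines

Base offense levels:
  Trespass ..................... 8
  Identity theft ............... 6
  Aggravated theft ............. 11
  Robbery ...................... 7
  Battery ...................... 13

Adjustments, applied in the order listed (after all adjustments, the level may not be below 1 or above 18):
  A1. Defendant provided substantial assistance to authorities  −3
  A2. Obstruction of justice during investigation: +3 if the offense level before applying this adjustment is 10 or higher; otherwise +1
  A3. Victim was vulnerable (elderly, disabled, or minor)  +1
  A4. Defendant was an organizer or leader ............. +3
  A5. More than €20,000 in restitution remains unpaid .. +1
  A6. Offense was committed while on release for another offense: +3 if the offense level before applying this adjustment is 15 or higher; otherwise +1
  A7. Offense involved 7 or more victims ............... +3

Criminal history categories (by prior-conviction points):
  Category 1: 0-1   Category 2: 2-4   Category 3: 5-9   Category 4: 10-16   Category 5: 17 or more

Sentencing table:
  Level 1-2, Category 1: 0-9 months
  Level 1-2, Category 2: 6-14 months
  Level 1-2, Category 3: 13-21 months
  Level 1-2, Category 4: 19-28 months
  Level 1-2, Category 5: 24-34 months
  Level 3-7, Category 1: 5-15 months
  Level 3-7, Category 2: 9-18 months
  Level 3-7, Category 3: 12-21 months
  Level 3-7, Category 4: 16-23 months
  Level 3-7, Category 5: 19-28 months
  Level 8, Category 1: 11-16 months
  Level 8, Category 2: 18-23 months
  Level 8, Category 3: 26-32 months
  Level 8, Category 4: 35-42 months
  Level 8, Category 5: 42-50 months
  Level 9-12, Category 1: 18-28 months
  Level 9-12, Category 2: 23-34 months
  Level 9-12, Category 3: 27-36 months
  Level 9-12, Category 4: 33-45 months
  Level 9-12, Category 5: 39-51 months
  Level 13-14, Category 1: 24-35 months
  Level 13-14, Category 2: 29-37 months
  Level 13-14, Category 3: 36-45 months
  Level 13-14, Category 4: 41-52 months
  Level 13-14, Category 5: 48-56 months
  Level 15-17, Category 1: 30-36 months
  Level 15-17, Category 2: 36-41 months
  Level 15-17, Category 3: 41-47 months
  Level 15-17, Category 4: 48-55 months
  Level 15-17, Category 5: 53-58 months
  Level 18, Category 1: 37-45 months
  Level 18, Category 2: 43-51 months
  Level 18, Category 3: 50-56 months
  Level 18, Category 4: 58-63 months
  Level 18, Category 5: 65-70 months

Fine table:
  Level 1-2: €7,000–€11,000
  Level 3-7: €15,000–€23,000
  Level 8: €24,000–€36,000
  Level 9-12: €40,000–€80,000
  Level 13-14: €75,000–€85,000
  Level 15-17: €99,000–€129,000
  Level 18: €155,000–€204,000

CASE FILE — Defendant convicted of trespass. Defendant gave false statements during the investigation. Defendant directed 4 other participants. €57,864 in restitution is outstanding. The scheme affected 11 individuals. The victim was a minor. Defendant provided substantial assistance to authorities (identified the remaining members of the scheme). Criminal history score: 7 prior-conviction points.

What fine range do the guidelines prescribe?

Base offense level for trespass: 8.
A1 applies: 8 − 3 = 5.
A2 applies (level before this adjustment is 5 < 10, so +1): 5 + 1 = 6.
A3 applies: 6 + 1 = 7.
A4 applies: 7 + 3 = 10.
A5 applies: 10 + 1 = 11.
A6 does not apply.
A7 applies: 11 + 3 = 14.
Final offense level: 14.
Level 14 falls in the 13-14 band.
Fine table: Level 13-14 → €75,000–€85,000.

€75,000–€85,000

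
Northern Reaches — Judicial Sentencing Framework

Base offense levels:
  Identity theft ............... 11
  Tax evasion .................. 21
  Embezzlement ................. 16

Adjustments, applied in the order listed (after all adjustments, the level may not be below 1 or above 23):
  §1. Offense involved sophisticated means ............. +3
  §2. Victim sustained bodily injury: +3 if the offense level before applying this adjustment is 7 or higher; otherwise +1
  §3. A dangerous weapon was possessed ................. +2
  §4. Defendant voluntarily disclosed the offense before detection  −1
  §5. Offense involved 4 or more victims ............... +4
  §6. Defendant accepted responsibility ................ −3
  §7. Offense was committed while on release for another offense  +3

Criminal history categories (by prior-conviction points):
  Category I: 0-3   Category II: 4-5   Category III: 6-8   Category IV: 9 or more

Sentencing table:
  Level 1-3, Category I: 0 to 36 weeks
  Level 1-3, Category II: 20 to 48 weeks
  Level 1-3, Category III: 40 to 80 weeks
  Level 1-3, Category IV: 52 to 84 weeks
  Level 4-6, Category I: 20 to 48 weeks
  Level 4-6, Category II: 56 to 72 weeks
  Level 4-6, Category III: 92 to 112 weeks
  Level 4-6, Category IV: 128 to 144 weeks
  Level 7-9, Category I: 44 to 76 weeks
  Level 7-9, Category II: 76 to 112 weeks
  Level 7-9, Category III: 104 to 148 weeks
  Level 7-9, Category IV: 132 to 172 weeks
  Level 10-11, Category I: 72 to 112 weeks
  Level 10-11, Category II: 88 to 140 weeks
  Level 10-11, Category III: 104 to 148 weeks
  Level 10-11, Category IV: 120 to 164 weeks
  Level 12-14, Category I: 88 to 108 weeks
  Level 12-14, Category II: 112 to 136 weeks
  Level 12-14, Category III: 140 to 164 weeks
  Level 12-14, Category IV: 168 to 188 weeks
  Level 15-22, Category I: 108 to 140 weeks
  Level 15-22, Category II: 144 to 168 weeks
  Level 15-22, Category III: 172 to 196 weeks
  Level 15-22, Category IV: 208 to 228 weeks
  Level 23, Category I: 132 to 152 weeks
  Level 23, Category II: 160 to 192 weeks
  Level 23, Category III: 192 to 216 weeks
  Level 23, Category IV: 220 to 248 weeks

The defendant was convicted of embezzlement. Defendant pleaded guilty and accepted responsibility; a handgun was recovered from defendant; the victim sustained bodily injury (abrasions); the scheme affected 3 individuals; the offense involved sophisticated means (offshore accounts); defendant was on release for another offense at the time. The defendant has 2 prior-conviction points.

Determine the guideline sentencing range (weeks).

132-152 weeks

Base offense level for embezzlement: 16.
§1 applies: 16 + 3 = 19.
§2 applies (level before this adjustment is 19 ≥ 7, so +3): 19 + 3 = 22.
§3 applies: 22 + 2 = 24.
§4 does not apply.
§6 applies: 24 − 3 = 21.
§7 applies: 21 + 3 = 24.
Level 24 exceeds the maximum of 23; capped at 23.
Final offense level: 23.
Criminal history: 2 prior points → Category I (0-3).
Level 23 falls in the 23 band.
Grid: Level 23 × Category I = 132-152 weeks.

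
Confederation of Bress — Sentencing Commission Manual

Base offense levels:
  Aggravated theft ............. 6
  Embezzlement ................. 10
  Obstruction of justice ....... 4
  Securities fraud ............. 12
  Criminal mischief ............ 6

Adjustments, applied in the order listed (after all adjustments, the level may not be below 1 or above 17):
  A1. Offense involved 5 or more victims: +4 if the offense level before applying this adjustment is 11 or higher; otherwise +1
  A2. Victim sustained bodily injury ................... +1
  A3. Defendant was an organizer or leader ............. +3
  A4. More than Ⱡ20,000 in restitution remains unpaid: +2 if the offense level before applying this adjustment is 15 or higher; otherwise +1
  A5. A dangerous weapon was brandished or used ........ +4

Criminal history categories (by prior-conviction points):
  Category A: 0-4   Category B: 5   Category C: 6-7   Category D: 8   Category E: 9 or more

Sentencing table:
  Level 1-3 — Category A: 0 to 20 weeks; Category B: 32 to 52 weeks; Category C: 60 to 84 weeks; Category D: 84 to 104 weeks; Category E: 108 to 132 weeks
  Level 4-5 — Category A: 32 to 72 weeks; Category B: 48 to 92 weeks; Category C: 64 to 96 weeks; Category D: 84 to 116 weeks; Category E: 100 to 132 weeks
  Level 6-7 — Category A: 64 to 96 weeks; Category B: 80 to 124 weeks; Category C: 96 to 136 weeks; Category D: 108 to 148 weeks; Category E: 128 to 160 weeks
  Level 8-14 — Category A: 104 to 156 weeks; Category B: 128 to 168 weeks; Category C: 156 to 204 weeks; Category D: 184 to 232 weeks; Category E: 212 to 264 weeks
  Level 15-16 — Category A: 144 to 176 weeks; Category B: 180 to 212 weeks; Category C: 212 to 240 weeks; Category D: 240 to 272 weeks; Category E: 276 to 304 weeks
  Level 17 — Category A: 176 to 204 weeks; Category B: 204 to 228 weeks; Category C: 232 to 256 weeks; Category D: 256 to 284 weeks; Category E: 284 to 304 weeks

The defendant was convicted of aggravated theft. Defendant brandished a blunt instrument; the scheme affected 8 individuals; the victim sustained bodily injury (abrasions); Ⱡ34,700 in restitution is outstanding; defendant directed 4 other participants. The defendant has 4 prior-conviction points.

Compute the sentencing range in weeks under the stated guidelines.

Base offense level for aggravated theft: 6.
A1 applies (level before this adjustment is 6 < 11, so +1): 6 + 1 = 7.
A2 applies: 7 + 1 = 8.
A3 applies: 8 + 3 = 11.
A4 applies (level before this adjustment is 11 < 15, so +1): 11 + 1 = 12.
A5 applies: 12 + 4 = 16.
Final offense level: 16.
Criminal history: 4 prior points → Category A (0-4).
Level 16 falls in the 15-16 band.
Grid: Level 15-16 × Category A = 144-176 weeks.

144-176 weeks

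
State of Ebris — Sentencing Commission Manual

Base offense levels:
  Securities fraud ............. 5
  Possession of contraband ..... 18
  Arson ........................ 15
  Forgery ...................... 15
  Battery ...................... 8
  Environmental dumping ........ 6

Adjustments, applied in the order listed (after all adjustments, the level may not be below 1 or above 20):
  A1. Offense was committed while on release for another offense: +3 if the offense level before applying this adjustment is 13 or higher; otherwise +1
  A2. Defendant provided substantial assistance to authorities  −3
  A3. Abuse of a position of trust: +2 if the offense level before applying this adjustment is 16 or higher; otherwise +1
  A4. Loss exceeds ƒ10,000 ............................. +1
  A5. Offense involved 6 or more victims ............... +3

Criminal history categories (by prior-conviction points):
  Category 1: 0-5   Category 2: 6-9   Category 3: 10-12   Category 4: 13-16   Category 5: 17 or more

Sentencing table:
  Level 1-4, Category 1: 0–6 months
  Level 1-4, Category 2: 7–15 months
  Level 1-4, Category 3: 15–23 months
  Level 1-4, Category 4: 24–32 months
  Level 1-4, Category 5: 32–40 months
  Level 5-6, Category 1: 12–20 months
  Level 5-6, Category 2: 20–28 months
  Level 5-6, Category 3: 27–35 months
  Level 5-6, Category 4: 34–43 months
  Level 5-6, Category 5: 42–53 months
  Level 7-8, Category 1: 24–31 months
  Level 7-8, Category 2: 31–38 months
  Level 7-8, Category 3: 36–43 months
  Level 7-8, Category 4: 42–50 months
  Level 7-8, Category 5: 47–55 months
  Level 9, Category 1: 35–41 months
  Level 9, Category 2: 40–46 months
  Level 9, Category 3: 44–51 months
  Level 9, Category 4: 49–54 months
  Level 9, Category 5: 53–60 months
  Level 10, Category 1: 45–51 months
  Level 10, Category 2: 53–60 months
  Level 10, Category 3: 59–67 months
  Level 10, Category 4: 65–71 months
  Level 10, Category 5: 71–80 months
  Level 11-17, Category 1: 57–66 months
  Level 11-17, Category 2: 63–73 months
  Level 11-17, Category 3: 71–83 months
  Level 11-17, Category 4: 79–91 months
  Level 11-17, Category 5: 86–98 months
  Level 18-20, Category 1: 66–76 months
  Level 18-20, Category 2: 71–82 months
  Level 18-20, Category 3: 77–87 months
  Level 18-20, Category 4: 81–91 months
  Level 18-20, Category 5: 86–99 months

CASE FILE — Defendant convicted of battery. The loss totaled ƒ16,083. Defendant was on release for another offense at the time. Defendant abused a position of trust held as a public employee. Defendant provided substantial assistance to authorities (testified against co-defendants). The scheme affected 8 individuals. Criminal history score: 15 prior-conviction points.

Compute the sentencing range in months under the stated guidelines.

79-91 months

Base offense level for battery: 8.
A1 applies (level before this adjustment is 8 < 13, so +1): 8 + 1 = 9.
A2 applies: 9 − 3 = 6.
A3 applies (level before this adjustment is 6 < 16, so +1): 6 + 1 = 7.
A4 applies: 7 + 1 = 8.
A5 applies: 8 + 3 = 11.
Final offense level: 11.
Criminal history: 15 prior points → Category 4 (13-16).
Level 11 falls in the 11-17 band.
Grid: Level 11-17 × Category 4 = 79-91 months.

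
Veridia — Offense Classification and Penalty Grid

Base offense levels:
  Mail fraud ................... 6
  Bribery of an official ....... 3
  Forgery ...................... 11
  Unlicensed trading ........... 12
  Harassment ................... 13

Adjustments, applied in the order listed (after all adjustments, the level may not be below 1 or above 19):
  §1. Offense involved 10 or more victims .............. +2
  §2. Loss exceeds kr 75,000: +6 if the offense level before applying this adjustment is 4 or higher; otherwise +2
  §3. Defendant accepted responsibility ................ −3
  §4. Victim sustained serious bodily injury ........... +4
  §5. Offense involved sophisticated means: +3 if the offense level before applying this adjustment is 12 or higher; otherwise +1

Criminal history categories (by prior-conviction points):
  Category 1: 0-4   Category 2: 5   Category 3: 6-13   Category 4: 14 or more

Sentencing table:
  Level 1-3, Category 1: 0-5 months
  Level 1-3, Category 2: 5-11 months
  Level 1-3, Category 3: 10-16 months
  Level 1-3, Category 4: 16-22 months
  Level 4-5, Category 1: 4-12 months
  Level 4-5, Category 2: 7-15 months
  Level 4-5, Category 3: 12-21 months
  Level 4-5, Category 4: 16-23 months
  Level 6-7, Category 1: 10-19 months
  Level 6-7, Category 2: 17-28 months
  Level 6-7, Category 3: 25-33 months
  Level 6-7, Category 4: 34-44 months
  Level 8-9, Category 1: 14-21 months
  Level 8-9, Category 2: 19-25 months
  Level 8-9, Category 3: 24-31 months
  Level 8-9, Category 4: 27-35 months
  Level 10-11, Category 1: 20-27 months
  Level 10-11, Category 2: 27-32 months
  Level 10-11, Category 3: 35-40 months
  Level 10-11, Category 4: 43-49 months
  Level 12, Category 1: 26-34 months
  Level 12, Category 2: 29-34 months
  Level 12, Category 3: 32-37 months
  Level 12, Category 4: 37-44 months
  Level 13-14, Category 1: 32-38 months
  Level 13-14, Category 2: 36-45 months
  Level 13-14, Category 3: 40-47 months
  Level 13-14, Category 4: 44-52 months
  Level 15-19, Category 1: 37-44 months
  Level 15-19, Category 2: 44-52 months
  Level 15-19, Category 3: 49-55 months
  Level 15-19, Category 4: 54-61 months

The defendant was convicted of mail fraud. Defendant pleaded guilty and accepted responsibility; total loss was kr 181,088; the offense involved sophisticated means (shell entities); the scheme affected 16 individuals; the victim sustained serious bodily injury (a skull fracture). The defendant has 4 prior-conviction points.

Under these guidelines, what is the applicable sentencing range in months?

Base offense level for mail fraud: 6.
§1 applies: 6 + 2 = 8.
§2 applies (level before this adjustment is 8 ≥ 4, so +6): 8 + 6 = 14.
§3 applies: 14 − 3 = 11.
§4 applies: 11 + 4 = 15.
§5 applies (level before this adjustment is 15 ≥ 12, so +3): 15 + 3 = 18.
Final offense level: 18.
Criminal history: 4 prior points → Category 1 (0-4).
Level 18 falls in the 15-19 band.
Grid: Level 15-19 × Category 1 = 37-44 months.

37-44 months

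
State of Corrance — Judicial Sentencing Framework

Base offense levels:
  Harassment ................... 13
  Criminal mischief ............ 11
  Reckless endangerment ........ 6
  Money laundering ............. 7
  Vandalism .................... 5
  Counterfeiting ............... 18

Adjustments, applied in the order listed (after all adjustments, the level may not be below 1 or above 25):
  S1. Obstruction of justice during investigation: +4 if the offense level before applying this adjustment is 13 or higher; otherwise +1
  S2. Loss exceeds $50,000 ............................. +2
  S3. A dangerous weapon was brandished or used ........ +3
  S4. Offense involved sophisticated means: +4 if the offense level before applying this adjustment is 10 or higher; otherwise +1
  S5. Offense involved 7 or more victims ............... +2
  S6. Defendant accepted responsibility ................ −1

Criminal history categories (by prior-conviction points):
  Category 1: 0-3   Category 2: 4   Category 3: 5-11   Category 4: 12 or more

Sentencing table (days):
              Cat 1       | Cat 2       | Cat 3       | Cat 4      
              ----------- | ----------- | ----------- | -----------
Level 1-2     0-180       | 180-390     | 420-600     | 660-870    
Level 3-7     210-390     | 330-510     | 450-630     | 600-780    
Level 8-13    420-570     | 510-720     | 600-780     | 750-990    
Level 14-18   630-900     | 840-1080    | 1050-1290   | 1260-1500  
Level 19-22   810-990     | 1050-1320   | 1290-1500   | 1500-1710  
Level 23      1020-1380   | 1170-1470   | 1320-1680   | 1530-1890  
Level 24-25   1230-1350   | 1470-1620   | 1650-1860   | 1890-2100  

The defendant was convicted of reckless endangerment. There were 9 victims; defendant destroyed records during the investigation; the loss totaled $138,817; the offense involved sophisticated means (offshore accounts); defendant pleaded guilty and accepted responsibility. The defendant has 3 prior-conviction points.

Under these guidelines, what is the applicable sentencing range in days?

420-570 days

Base offense level for reckless endangerment: 6.
S1 applies (level before this adjustment is 6 < 13, so +1): 6 + 1 = 7.
S2 applies: 7 + 2 = 9.
S3 does not apply.
S4 applies (level before this adjustment is 9 < 10, so +1): 9 + 1 = 10.
S5 applies: 10 + 2 = 12.
S6 applies: 12 − 1 = 11.
Final offense level: 11.
Criminal history: 3 prior points → Category 1 (0-3).
Level 11 falls in the 8-13 band.
Grid: Level 8-13 × Category 1 = 420-570 days.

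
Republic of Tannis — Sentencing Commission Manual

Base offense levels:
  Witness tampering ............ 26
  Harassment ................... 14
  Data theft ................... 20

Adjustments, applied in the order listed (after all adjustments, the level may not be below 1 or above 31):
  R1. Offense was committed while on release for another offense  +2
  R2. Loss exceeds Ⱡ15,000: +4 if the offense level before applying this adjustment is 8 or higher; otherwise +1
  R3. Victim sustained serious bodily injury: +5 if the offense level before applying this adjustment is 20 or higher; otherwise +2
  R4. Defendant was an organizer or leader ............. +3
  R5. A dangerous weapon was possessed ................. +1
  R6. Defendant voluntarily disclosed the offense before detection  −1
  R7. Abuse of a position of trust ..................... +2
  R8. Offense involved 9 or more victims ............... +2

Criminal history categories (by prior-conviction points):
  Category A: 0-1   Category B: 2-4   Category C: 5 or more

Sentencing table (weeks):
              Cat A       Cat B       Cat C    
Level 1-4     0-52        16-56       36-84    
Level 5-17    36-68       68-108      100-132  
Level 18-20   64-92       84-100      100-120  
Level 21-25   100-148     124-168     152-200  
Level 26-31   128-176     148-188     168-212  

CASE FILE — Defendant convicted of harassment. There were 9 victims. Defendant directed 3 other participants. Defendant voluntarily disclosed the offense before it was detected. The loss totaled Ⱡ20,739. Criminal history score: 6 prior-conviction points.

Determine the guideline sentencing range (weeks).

152-200 weeks

Base offense level for harassment: 14.
R2 applies (level before this adjustment is 14 ≥ 8, so +4): 14 + 4 = 18.
R4 applies: 18 + 3 = 21.
R6 applies: 21 − 1 = 20.
R8 applies: 20 + 2 = 22.
Final offense level: 22.
Criminal history: 6 prior points → Category C (5+).
Level 22 falls in the 21-25 band.
Grid: Level 21-25 × Category C = 152-200 weeks.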